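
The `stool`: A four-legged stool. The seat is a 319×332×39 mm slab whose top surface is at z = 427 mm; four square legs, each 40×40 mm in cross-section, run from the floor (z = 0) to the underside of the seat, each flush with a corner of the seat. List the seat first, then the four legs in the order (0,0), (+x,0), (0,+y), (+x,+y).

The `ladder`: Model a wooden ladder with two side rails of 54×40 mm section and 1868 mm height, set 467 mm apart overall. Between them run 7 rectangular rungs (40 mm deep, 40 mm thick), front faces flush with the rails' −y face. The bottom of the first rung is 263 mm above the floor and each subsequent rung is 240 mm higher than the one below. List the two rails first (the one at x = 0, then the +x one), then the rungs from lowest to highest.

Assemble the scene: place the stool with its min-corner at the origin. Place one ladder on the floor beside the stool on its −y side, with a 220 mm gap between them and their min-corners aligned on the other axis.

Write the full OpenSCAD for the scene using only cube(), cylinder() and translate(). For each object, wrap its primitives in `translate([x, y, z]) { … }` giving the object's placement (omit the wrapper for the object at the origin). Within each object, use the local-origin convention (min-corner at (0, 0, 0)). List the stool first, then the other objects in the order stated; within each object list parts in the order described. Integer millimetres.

translate([0, 0, 388]) cube([319, 332, 39]);
cube([40, 40, 388]);
translate([279, 0, 0]) cube([40, 40, 388]);
translate([0, 292, 0]) cube([40, 40, 388]);
translate([279, 292, 0]) cube([40, 40, 388]);
translate([0, -260, 0]) {
  cube([54, 40, 1868]);
  translate([413, 0, 0]) cube([54, 40, 1868]);
  translate([54, 0, 263]) cube([359, 40, 40]);
  translate([54, 0, 503]) cube([359, 40, 40]);
  translate([54, 0, 743]) cube([359, 40, 40]);
  translate([54, 0, 983]) cube([359, 40, 40]);
  translate([54, 0, 1223]) cube([359, 40, 40]);
  translate([54, 0, 1463]) cube([359, 40, 40]);
  translate([54, 0, 1703]) cube([359, 40, 40]);
}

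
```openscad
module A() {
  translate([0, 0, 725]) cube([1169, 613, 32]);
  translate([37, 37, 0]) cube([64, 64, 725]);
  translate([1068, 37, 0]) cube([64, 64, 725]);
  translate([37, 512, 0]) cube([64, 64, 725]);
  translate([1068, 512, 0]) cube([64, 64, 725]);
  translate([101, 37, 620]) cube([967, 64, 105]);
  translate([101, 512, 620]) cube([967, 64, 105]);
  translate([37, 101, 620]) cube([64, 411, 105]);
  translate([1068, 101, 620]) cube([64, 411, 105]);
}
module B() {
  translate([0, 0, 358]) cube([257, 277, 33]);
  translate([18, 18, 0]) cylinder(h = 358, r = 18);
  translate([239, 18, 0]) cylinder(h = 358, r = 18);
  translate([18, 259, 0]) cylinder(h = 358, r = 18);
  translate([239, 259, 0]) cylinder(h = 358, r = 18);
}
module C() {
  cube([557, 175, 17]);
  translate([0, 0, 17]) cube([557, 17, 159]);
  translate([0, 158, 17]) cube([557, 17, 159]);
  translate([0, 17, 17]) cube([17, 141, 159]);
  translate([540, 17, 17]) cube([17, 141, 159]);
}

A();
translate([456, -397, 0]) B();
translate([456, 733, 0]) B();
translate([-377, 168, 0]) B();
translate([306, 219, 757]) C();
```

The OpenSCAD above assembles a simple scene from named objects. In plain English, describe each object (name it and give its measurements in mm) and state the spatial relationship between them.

A is a rectangular dining table. The top is 1169×613×32 mm with its upper surface at z = 757 mm. It stands on four 64×64 mm square legs, each inset 37 mm from the nearest pair of top edges, running from the floor to the underside of the top. Four apron rails, 64 mm thick and 105 mm tall, run between adjacent legs with their top edges flush with the underside of the top and their outer faces flush with the legs' outer faces.

B is a four-legged stool. The seat is 257×277 mm, 33 mm thick, top at z = 391 mm. It stands on four round legs, each 36 mm in diameter, from z = 0 to the seat underside, each leg's axis is inset half a diameter from the nearest pair of seat edges (so the leg's bounding box is flush with the corner).

C is an open-topped rectangular box: outside dimensions 557×175×176 mm, with a uniform wall and base thickness of 17 mm. The base is a full 557×175 slab on the floor; four walls sit on top of the base. The front and back walls (the −y and +y sides) span the full width; the two side walls fit between them.

Three stools sit around the table at the −y, +y, −x sides. The open box is on top of the table, centred.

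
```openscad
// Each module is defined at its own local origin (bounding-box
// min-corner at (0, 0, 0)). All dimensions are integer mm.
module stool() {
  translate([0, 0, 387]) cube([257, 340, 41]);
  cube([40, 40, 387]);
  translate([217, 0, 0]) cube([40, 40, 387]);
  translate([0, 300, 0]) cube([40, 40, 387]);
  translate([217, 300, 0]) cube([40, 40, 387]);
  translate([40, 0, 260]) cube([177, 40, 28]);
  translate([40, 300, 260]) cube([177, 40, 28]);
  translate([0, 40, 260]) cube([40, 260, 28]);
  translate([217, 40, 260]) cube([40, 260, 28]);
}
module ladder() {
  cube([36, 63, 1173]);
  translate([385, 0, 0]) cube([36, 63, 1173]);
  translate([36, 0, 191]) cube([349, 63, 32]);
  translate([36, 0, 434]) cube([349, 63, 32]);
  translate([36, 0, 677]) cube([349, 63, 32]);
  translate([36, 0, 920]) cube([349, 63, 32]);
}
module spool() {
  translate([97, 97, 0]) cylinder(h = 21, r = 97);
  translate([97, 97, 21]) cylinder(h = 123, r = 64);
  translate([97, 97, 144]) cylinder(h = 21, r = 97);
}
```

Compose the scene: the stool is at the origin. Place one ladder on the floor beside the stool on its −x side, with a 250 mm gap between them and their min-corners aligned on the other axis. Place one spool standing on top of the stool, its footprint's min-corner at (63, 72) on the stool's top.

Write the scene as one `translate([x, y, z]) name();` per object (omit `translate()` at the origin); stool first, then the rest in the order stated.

stool();
translate([-671, 0, 0]) ladder();
translate([63, 72, 428]) spool();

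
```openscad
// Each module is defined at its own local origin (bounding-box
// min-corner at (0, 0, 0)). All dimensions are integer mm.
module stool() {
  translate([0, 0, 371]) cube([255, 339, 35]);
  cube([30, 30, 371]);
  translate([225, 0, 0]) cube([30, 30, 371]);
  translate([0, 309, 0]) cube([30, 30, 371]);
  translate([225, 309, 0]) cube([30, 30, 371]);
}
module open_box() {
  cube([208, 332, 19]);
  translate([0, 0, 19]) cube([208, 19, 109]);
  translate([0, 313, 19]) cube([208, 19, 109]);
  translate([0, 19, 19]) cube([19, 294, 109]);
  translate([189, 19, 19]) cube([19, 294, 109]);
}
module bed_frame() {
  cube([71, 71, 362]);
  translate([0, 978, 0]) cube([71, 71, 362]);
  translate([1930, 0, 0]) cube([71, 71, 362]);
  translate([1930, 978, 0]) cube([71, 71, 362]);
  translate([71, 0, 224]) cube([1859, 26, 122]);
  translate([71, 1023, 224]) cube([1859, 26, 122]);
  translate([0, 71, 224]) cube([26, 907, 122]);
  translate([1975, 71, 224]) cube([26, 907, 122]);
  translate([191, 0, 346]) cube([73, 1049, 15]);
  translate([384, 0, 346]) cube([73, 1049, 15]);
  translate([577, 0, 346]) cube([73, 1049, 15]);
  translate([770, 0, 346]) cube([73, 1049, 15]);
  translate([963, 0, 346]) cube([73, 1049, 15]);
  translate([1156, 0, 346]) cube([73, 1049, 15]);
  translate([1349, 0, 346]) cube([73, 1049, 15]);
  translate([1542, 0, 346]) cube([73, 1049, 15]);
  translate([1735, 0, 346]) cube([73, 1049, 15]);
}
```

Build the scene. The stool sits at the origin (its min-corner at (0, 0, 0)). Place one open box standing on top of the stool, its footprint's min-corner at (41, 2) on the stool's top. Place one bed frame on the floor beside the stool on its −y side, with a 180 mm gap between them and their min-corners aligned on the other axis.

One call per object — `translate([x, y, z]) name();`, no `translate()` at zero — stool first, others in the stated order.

stool();
translate([41, 2, 406]) open_box();
translate([0, -1229, 0]) bed_frame();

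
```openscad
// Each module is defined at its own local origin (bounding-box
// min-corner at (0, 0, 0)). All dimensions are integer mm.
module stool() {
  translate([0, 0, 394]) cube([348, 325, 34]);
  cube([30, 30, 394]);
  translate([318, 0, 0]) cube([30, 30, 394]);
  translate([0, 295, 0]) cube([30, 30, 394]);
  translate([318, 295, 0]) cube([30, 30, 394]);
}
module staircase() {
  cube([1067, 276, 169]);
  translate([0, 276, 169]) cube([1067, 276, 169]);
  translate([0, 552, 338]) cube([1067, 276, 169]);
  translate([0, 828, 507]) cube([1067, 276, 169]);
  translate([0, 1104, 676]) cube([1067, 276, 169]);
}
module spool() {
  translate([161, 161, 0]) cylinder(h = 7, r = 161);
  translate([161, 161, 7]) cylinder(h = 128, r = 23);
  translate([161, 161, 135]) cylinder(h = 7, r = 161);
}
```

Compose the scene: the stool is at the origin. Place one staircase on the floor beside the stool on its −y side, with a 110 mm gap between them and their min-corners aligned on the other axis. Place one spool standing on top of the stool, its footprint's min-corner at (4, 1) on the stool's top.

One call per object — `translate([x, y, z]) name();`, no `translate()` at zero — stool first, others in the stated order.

stool();
translate([0, -1490, 0]) staircase();
translate([4, 1, 428]) spool();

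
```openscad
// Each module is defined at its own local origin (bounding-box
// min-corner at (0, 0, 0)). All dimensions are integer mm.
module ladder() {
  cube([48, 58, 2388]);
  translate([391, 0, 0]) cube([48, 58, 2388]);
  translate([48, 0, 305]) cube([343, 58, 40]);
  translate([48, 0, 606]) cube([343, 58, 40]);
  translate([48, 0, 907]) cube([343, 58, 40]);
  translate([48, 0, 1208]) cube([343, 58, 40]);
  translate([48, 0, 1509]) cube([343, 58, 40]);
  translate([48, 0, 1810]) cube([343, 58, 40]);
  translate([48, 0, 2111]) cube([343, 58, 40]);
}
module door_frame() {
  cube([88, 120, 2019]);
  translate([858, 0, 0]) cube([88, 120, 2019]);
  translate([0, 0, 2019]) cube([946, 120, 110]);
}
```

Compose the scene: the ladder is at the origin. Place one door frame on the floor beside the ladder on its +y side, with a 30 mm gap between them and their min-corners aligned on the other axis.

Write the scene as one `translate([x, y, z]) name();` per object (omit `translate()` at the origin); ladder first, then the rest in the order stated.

ladder();
translate([0, 88, 0]) door_frame();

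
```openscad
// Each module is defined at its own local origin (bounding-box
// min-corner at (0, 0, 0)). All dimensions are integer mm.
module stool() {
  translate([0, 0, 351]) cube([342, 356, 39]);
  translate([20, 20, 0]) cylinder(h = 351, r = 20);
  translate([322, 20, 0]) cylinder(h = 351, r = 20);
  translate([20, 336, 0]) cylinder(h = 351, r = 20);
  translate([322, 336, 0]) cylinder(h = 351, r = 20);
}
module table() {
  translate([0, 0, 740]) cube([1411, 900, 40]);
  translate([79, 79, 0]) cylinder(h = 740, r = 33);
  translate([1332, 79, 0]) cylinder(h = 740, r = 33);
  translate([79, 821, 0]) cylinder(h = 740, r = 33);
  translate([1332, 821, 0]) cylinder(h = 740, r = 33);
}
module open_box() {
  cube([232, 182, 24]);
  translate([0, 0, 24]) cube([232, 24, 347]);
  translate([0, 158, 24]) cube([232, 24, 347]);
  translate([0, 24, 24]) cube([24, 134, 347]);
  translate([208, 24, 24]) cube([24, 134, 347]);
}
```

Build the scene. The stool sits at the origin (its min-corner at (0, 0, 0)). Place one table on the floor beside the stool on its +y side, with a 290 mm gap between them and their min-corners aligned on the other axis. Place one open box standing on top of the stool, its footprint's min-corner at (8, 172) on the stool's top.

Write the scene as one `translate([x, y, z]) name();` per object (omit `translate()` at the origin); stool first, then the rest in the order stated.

stool();
translate([0, 646, 0]) table();
translate([8, 172, 390]) open_box();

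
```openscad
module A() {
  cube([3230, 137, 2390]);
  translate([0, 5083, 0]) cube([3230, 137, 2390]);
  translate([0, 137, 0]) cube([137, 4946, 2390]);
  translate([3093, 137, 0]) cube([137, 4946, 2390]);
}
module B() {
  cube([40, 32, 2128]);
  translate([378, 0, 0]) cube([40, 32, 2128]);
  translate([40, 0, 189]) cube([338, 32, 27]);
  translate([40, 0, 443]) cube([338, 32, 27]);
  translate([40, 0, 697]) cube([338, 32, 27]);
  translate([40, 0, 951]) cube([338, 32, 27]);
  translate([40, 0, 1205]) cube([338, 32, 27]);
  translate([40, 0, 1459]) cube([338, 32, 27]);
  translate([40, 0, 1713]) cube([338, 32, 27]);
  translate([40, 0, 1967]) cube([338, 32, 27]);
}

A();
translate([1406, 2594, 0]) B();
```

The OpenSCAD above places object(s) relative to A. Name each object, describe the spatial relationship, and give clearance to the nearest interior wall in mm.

A is a house frame. B is a ladder. The ladder sits inside the house frame, centred. The clearance to the nearest interior wall is 1269 mm.

Clearances: x = 1269, y = 2457; minimum 1269 mm.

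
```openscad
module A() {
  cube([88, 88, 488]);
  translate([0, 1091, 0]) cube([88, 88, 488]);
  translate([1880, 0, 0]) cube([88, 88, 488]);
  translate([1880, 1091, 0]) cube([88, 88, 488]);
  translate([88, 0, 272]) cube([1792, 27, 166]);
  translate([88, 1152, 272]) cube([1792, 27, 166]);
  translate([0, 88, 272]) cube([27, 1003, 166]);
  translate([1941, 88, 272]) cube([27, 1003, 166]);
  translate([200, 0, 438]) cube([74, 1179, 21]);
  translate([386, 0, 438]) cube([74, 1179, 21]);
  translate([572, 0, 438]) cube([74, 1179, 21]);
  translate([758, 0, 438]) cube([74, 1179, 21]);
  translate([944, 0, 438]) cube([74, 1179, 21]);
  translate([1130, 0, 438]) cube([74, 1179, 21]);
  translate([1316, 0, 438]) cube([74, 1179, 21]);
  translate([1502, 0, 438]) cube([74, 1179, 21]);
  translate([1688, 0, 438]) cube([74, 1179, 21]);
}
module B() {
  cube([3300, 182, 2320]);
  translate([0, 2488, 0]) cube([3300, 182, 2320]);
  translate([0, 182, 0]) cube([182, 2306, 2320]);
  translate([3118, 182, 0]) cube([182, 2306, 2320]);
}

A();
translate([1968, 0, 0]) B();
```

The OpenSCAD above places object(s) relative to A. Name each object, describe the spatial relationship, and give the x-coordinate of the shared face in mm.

A is a bed frame. B is a house frame. The house frame is against the bed frame's +x side, with their −y faces flush. The x-coordinate of the shared face is 1968 mm.

The bed frame's +x face and the house frame's −x face are both at x = 1968 mm.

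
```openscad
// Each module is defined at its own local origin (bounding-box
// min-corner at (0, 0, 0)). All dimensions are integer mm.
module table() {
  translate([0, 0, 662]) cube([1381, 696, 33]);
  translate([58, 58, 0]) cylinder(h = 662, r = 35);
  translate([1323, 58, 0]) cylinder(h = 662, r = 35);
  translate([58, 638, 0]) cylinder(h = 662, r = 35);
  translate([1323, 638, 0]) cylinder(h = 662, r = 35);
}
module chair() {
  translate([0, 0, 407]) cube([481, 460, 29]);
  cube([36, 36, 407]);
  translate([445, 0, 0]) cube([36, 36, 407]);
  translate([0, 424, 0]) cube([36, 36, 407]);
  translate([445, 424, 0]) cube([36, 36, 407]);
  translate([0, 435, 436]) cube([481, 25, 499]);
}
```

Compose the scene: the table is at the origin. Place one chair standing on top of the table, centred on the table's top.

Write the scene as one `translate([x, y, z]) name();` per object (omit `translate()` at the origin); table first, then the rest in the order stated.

table();
translate([450, 118, 695]) chair();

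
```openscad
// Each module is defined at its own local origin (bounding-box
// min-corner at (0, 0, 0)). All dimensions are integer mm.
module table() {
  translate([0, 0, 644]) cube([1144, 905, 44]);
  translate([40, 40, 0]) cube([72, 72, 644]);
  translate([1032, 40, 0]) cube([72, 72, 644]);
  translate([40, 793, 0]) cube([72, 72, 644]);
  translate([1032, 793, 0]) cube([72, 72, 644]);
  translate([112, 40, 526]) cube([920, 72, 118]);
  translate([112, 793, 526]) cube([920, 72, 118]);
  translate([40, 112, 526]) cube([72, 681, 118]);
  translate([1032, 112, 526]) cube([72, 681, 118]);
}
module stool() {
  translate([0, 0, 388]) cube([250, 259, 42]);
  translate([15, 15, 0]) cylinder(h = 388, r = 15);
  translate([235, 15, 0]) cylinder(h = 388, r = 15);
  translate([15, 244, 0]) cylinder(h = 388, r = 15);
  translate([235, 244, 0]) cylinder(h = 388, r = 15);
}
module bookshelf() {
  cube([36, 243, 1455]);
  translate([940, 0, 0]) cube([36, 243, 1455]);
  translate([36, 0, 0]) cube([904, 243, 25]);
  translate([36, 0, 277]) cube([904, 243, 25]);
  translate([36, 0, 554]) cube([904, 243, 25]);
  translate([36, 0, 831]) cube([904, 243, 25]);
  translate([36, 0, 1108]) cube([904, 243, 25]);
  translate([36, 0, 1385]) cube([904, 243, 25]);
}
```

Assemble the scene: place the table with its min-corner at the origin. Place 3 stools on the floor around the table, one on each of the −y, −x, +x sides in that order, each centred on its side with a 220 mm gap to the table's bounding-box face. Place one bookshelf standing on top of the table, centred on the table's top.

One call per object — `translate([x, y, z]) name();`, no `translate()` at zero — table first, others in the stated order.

table();
translate([447, -479, 0]) stool();
translate([-470, 323, 0]) stool();
translate([1364, 323, 0]) stool();
translate([84, 331, 688]) bookshelf();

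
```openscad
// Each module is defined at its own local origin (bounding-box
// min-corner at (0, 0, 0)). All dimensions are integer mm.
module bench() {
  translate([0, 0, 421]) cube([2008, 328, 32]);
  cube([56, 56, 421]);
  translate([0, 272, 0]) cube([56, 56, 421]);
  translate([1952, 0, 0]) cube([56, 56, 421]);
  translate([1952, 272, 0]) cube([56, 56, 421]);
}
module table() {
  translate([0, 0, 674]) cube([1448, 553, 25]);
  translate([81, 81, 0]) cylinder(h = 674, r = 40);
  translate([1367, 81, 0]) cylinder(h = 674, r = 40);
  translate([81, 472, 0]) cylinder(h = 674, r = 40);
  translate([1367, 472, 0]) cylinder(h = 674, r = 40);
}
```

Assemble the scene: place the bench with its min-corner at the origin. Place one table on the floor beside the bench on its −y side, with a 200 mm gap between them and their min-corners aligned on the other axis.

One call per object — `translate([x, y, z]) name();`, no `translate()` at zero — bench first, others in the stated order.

bench();
translate([0, -753, 0]) table();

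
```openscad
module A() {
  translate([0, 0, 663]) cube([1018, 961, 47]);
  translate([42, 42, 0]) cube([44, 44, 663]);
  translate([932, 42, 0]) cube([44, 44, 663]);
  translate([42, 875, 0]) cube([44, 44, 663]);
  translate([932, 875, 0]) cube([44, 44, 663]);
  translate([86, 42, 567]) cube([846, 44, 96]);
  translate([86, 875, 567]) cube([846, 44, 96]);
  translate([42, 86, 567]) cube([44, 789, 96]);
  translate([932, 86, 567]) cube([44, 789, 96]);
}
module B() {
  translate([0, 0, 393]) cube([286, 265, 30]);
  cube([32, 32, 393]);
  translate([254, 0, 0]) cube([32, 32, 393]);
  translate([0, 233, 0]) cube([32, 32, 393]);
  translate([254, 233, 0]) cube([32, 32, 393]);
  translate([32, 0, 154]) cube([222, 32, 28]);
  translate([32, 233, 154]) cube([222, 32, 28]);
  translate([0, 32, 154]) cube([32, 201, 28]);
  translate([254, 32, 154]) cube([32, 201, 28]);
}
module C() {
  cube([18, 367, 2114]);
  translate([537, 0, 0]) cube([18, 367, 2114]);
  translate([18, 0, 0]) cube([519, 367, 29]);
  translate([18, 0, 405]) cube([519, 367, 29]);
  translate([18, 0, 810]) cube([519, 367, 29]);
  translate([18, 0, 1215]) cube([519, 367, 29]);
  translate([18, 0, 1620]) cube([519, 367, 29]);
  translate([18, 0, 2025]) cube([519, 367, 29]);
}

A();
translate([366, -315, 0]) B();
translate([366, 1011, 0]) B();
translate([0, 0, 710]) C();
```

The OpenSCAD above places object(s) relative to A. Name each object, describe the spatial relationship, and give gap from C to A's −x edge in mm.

The bookshelf's min-x is at 0; the table's min-x is 0; gap = 0 mm.

A is a table. B is a stool. C is a bookshelf. Two stools sit around the table at the −y, +y sides. The bookshelf is on top of the table. The gap from the bookshelf to the table's −x edge is 0 mm.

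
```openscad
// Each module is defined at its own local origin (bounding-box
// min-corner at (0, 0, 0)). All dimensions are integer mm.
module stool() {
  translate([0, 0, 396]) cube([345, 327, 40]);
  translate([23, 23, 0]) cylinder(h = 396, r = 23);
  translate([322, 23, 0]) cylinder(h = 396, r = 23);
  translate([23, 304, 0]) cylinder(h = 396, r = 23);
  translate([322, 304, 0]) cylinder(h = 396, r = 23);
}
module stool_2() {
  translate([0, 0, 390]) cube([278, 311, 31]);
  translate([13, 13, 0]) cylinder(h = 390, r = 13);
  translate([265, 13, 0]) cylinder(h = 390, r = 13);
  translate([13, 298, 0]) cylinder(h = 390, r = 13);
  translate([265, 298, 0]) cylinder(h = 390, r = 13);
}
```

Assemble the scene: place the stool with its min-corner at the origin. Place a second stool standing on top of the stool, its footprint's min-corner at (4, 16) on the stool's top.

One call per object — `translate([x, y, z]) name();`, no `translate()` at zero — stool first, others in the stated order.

stool();
translate([4, 16, 436]) stool_2();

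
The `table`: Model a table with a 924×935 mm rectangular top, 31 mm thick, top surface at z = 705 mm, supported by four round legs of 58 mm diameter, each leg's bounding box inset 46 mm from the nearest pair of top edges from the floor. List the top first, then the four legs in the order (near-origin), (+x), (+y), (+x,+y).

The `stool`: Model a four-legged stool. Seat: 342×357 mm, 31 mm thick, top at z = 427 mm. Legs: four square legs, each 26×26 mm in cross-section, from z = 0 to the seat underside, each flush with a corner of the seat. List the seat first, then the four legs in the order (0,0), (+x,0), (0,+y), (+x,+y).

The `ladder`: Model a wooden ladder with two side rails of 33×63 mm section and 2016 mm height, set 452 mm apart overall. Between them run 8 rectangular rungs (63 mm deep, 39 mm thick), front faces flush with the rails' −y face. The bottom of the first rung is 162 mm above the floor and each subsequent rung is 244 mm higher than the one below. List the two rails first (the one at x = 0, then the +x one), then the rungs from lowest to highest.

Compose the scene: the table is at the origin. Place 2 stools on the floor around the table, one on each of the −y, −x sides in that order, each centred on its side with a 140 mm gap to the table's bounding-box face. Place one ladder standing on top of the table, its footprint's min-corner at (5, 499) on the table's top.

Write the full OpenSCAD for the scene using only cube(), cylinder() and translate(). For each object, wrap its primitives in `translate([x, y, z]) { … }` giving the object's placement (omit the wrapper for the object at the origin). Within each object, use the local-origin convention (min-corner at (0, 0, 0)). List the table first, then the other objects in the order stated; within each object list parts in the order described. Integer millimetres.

translate([0, 0, 674]) cube([924, 935, 31]);
translate([75, 75, 0]) cylinder(h = 674, r = 29);
translate([849, 75, 0]) cylinder(h = 674, r = 29);
translate([75, 860, 0]) cylinder(h = 674, r = 29);
translate([849, 860, 0]) cylinder(h = 674, r = 29);
translate([291, -497, 0]) {
  translate([0, 0, 396]) cube([342, 357, 31]);
  cube([26, 26, 396]);
  translate([316, 0, 0]) cube([26, 26, 396]);
  translate([0, 331, 0]) cube([26, 26, 396]);
  translate([316, 331, 0]) cube([26, 26, 396]);
}
translate([-482, 289, 0]) {
  translate([0, 0, 396]) cube([342, 357, 31]);
  cube([26, 26, 396]);
  translate([316, 0, 0]) cube([26, 26, 396]);
  translate([0, 331, 0]) cube([26, 26, 396]);
  translate([316, 331, 0]) cube([26, 26, 396]);
}
translate([5, 499, 705]) {
  cube([33, 63, 2016]);
  translate([419, 0, 0]) cube([33, 63, 2016]);
  translate([33, 0, 162]) cube([386, 63, 39]);
  translate([33, 0, 406]) cube([386, 63, 39]);
  translate([33, 0, 650]) cube([386, 63, 39]);
  translate([33, 0, 894]) cube([386, 63, 39]);
  translate([33, 0, 1138]) cube([386, 63, 39]);
  translate([33, 0, 1382]) cube([386, 63, 39]);
  translate([33, 0, 1626]) cube([386, 63, 39]);
  translate([33, 0, 1870]) cube([386, 63, 39]);
}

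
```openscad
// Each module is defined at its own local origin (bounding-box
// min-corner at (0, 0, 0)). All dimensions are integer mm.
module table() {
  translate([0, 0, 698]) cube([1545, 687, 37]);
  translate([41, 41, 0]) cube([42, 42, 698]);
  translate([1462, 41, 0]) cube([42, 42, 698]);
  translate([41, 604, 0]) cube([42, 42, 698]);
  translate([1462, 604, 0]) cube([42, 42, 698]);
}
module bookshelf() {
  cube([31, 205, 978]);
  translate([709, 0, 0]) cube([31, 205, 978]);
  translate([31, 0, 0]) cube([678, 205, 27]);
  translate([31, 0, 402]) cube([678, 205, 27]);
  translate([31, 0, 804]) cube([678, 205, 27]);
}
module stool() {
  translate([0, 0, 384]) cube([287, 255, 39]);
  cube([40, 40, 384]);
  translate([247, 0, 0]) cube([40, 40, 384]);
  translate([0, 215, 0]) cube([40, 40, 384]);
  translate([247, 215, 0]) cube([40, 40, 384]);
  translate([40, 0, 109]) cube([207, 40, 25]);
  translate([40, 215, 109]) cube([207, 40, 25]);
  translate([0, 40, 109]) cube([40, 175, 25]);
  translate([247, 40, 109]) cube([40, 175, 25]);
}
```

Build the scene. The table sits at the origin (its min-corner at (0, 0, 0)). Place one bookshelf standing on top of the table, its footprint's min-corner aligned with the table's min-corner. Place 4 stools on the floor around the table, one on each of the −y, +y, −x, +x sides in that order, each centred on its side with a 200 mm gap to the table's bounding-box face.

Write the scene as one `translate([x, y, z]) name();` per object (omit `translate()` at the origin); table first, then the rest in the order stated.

table();
translate([0, 0, 735]) bookshelf();
translate([629, -455, 0]) stool();
translate([629, 887, 0]) stool();
translate([-487, 216, 0]) stool();
translate([1745, 216, 0]) stool();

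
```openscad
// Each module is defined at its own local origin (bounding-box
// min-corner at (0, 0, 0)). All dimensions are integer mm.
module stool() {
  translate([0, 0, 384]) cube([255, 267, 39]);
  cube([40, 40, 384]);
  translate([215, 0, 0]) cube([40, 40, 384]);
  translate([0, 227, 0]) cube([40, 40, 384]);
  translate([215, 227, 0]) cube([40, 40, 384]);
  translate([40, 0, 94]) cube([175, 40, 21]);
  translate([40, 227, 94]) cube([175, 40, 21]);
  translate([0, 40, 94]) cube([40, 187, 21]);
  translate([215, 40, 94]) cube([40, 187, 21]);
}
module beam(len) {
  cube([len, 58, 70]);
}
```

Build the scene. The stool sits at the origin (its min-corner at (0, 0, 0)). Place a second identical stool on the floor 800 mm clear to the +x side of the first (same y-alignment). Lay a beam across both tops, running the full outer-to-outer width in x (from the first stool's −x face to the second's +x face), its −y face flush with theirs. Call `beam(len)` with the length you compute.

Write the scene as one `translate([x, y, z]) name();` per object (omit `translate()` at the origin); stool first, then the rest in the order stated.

stool();
translate([1055, 0, 0]) stool();
translate([0, 0, 423]) beam(1310);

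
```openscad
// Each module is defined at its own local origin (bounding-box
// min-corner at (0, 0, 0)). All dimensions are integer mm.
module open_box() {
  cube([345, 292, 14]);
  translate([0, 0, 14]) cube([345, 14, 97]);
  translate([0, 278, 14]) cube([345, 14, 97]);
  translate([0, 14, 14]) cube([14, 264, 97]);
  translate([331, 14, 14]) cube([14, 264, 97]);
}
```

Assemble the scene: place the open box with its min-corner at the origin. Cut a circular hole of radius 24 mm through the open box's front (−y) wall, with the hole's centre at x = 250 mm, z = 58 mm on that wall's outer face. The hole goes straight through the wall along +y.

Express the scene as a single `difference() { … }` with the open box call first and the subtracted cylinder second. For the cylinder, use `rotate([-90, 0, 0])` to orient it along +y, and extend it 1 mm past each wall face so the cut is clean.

difference() {
  open_box();
  translate([250, -1, 58]) rotate([-90, 0, 0]) cylinder(h = 16, r = 24);
}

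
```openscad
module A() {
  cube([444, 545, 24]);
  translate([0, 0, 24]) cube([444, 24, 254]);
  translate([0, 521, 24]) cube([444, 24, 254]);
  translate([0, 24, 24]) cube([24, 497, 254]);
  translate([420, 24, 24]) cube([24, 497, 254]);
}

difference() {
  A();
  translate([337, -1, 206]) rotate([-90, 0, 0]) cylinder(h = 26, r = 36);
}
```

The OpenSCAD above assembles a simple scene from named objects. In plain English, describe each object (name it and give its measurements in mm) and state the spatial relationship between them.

A is an open-topped rectangular box: outside dimensions 444×545×278 mm, with a uniform wall and base thickness of 24 mm. The base is a full 444×545 slab on the floor; four walls sit on top of the base. The front and back walls (the −y and +y sides) span the full width; the two side walls fit between them.

The open box has a circular hole of radius 36 mm through its front wall, centred at (x = 337, z = 206).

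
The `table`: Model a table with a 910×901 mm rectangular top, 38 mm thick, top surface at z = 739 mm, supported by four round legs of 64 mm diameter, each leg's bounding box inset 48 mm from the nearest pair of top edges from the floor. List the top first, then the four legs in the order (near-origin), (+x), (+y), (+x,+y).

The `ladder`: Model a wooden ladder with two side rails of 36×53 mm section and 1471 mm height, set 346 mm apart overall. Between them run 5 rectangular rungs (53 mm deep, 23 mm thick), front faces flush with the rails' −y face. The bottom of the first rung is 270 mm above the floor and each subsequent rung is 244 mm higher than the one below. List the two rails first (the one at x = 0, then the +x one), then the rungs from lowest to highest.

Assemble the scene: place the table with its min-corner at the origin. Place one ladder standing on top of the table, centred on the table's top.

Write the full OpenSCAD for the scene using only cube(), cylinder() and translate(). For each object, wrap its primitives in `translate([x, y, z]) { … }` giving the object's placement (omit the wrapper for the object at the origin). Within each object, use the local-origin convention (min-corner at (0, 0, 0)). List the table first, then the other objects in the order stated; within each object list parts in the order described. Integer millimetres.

translate([0, 0, 701]) cube([910, 901, 38]);
translate([80, 80, 0]) cylinder(h = 701, r = 32);
translate([830, 80, 0]) cylinder(h = 701, r = 32);
translate([80, 821, 0]) cylinder(h = 701, r = 32);
translate([830, 821, 0]) cylinder(h = 701, r = 32);
translate([282, 424, 739]) {
  cube([36, 53, 1471]);
  translate([310, 0, 0]) cube([36, 53, 1471]);
  translate([36, 0, 270]) cube([274, 53, 23]);
  translate([36, 0, 514]) cube([274, 53, 23]);
  translate([36, 0, 758]) cube([274, 53, 23]);
  translate([36, 0, 1002]) cube([274, 53, 23]);
  translate([36, 0, 1246]) cube([274, 53, 23]);
}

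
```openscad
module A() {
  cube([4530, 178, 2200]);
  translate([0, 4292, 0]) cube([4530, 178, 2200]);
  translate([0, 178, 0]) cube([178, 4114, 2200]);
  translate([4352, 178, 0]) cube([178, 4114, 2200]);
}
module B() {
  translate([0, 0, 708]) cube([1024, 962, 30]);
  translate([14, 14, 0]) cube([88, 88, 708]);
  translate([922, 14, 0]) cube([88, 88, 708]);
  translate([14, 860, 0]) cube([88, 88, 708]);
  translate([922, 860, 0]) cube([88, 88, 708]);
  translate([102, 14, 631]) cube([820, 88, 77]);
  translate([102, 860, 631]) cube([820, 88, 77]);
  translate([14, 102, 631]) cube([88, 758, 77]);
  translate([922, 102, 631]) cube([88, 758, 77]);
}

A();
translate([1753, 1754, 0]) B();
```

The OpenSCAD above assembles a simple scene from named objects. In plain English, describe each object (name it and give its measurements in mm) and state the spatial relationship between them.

A is the wall frame of a small rectangular building: four walls, each 2200 mm tall and 178 mm thick, enclosing a footprint 4530 mm (x) by 4470 mm (y) outside-to-outside, with no floor or roof. The front and back walls (the −y and +y sides) span the full width; the two side walls fit between them.

B is a rectangular dining table. The top is 1024×962×30 mm with its upper surface at z = 738 mm. It stands on four 88×88 mm square legs, each inset 14 mm from the nearest pair of top edges, running from the floor to the underside of the top. Four apron rails, 88 mm thick and 77 mm tall, run between adjacent legs with their top edges flush with the underside of the top and their outer faces flush with the legs' outer faces.

The table sits inside the house frame, centred.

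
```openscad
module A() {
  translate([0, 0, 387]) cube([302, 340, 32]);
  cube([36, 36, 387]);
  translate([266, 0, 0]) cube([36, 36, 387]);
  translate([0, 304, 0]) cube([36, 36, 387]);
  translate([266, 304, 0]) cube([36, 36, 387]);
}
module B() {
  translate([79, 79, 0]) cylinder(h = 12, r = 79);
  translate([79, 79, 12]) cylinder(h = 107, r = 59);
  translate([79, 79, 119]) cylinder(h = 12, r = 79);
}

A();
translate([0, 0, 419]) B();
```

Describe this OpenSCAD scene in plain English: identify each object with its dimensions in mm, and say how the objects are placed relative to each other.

A is a four-legged stool. The seat is 302×340 mm, 32 mm thick, top at z = 419 mm. It stands on four square legs, each 36×36 mm in cross-section, from z = 0 to the seat underside, each flush with a corner of the seat.

B is a spool: two coaxial disc flanges of radius 79 mm and thickness 12 mm, joined by a core cylinder of radius 59 mm and height 107 mm. The lower flange rests on z = 0 and the three cylinders share a vertical axis.

The spool is on top of the stool.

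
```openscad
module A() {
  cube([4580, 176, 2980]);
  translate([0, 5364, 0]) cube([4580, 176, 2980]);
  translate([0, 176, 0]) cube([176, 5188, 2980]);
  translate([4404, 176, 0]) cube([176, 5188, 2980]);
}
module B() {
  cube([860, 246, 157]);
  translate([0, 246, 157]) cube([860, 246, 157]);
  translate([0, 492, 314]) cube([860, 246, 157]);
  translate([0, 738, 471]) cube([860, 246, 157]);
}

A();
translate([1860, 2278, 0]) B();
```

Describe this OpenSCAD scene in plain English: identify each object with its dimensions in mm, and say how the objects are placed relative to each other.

A is a box-shaped house frame (walls only): outside footprint 4580×5540 mm, wall height 2980 mm, wall thickness 176 mm. The two y-facing walls run the full x-width; the two x-facing walls fit between the inner faces of the y-facing walls.

B is a straight staircase of 4 solid steps. Each step is 860 mm wide (x), 246 mm deep (y, the going) and 157 mm tall (the rise). The first step rests on the floor; each subsequent step sits one going further in +y and one rise higher in +z, directly behind and above the previous step with no overlap.

The staircase sits inside the house frame, centred.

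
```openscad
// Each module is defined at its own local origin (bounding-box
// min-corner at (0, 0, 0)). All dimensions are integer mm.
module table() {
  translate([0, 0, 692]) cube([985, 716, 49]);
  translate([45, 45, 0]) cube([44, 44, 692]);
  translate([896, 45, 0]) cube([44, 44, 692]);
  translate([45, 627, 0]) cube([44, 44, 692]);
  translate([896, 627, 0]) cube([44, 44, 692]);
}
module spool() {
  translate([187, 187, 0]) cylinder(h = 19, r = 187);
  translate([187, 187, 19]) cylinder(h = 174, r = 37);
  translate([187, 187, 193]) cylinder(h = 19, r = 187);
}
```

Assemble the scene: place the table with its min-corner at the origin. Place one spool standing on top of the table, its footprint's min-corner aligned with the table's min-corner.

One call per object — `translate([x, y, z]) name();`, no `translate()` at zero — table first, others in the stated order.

table();
translate([0, 0, 741]) spool();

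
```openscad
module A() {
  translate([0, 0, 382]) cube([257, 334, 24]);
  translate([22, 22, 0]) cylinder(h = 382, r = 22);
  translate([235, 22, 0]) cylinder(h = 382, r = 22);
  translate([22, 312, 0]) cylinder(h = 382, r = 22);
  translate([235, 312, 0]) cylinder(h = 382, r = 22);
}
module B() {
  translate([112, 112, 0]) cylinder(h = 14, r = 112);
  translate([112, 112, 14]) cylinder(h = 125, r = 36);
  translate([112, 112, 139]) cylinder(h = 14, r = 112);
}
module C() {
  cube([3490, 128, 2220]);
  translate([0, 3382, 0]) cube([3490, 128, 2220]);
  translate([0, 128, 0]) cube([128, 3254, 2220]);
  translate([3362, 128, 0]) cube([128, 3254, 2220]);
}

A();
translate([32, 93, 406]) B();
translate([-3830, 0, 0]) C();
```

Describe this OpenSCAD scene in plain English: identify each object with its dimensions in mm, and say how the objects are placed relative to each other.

A is a four-legged stool. The seat is a 257×334×24 mm slab whose top surface is at z = 406 mm; four round legs, each 44 mm in diameter, run from the floor (z = 0) to the underside of the seat, each leg's axis is inset half a diameter from the nearest pair of seat edges (so the leg's bounding box is flush with the corner).

B is a spool: two coaxial disc flanges of radius 112 mm and thickness 14 mm, joined by a core cylinder of radius 36 mm and height 125 mm. The lower flange rests on z = 0 and the three cylinders share a vertical axis.

C is the wall frame of a small rectangular building: four walls, each 2220 mm tall and 128 mm thick, enclosing a footprint 3490 mm (x) by 3510 mm (y) outside-to-outside, with no floor or roof. The front and back walls (the −y and +y sides) span the full width; the two side walls fit between them.

The spool is on top of the stool. The house frame is on the floor beside the stool on its −x side.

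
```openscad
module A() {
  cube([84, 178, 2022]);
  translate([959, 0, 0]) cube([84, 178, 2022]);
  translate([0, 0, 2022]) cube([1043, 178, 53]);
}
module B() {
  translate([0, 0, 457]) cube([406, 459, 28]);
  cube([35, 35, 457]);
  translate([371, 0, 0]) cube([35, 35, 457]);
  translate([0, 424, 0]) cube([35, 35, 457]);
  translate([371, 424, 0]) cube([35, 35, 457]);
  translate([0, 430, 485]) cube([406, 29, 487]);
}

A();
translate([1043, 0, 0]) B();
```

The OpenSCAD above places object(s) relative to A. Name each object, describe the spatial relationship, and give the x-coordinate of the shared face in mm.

The door frame's +x face and the chair's −x face are both at x = 1043 mm.

A is a door frame. B is a chair. The chair is against the door frame's +x side, with their −y faces flush. The x-coordinate of the shared face is 1043 mm.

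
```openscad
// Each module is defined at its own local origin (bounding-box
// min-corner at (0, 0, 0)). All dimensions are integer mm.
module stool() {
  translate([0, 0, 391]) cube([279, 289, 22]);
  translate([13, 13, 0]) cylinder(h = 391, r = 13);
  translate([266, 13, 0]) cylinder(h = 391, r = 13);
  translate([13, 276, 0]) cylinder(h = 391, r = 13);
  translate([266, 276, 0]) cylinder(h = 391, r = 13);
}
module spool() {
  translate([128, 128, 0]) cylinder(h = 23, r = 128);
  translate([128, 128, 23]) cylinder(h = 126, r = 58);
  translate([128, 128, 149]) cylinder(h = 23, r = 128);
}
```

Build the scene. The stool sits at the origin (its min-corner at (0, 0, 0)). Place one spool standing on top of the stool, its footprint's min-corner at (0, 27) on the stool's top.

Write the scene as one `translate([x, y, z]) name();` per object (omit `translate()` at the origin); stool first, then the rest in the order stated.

stool();
translate([0, 27, 413]) spool();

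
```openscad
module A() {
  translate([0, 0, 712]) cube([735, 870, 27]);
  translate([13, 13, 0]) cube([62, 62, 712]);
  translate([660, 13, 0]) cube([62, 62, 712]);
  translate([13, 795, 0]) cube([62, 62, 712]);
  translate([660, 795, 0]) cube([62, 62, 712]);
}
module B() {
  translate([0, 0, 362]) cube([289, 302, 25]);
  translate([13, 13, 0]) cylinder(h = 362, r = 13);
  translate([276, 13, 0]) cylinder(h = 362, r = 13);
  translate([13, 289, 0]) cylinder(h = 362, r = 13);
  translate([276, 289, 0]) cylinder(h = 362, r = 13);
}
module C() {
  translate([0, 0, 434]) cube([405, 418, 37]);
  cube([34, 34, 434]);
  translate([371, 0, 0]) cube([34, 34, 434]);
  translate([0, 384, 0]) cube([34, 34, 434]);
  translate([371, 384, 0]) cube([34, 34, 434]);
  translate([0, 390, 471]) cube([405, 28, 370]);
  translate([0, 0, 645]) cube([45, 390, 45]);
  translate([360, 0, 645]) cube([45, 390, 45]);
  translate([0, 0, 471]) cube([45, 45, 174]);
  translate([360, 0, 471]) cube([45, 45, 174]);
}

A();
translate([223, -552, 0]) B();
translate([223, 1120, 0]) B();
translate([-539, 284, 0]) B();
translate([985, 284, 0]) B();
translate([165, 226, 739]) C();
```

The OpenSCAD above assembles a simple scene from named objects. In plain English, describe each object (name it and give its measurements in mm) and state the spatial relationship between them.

A is a table with a 735×870 mm rectangular top, 27 mm thick, top surface at z = 739 mm, supported by four 62×62 mm square legs, each inset 13 mm from the nearest pair of top edges, running from the floor.

B is a four-legged stool. The seat is 289×302 mm, 25 mm thick, top at z = 387 mm. It stands on four round legs, each 26 mm in diameter, from z = 0 to the seat underside, each leg's axis is inset half a diameter from the nearest pair of seat edges (so the leg's bounding box is flush with the corner).

C is a chair. The seat is a 405×418×37 mm slab with its top at z = 471 mm, on four 34×34 mm corner legs (flush with the seat edges, standing on z = 0). A flat backrest 28 mm thick, 370 mm tall, spans the full seat width and rises from the seat top along its +y edge, rear face flush with the rear of the seat. Two armrests of 45×45 mm section run along each side from the seat's front edge to the front of the backrest, top faces 219 mm above the seat top and outer faces flush with the seat's x-edges; a 45×45 mm post under the front of each armrest stands on the seat at the front corner.

Four stools sit around the table at the −y, +y, −x, +x sides. The chair is on top of the table, centred.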